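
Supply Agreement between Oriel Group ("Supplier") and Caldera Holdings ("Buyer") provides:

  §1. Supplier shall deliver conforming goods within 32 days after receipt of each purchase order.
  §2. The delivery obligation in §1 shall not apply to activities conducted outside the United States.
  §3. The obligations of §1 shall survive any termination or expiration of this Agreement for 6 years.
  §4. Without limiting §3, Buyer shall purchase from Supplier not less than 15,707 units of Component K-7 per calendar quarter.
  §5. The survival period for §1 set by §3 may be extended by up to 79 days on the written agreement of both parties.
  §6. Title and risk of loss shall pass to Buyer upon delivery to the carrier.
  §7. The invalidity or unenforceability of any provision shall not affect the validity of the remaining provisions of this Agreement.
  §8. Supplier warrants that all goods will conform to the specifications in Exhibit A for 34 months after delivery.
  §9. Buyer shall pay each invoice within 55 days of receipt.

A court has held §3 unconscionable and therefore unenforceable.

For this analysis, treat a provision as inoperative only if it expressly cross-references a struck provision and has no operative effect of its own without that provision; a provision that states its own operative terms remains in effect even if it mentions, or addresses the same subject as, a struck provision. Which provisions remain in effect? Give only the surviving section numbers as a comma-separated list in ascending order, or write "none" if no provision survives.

§3 is struck. §5 operates only by reference to §3, so it falls with §3. Although §4 refers to §3, its operative terms do not depend on §3, so it remains in effect. Under the severability clause in §7, the remaining provisions continue in force. The provisions still in force are §1, §2, §4, §6, §7, §8, and §9.

1, 2, 4, 6, 7, 8, 9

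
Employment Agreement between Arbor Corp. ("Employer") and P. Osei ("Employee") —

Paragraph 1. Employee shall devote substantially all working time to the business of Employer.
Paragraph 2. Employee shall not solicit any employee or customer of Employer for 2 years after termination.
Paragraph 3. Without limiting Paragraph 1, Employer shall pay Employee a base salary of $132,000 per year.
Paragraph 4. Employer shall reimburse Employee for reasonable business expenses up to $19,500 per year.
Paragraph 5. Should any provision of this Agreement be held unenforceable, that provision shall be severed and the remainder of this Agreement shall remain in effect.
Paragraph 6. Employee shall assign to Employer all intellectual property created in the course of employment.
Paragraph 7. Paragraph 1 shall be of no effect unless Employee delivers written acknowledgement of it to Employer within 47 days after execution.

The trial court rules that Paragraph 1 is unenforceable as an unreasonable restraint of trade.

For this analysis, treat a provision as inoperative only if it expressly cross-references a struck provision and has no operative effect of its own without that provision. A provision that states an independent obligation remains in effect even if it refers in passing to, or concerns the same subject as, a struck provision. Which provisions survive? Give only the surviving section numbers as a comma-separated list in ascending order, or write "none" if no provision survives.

Paragraph 1 is struck. Paragraph 7 merely fixes the acknowledgement condition for Paragraph 1; with Paragraph 1 gone it has nothing to operate on and falls away. Although Paragraph 3 refers to Paragraph 1, its operative terms do not depend on Paragraph 1, so it remains in effect. Paragraph 5 is a severability clause and preserves every provision that can still be given independent effect. The provisions still in force are Paragraph 2, Paragraph 3, Paragraph 4, Paragraph 5, and Paragraph 6.

2, 3, 4, 5, 6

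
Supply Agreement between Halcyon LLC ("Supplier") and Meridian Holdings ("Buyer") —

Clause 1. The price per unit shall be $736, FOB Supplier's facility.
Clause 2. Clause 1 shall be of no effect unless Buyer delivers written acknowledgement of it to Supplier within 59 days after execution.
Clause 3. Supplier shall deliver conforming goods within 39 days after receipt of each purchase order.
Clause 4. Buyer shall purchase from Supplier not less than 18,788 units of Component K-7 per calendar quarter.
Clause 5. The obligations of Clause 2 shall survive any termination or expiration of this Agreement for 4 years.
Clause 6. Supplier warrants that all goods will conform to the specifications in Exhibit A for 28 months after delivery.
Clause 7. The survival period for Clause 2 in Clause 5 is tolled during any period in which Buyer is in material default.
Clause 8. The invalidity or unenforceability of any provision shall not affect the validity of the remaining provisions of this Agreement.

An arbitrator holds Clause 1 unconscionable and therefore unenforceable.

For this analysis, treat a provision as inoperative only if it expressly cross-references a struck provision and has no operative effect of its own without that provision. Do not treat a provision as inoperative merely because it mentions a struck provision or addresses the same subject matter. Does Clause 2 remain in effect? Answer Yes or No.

No

Clause 1 is struck. Clause 2 operates only by reference to Clause 1, so it falls with Clause 1. Clause 5 has no operative effect of its own apart from Clause 2 and is therefore inoperative. The whole of Clause 7 is the tolling of the survival period for Clause 2, defined by reference to Clause 5, so Clause 7 cannot stand once Clause 5 is removed. Under the severability clause in Clause 8, the remaining provisions continue in force. That leaves Clause 3, Clause 4, Clause 6, and Clause 8 in effect. Clause 2 is among the inoperative provisions, so the answer is no.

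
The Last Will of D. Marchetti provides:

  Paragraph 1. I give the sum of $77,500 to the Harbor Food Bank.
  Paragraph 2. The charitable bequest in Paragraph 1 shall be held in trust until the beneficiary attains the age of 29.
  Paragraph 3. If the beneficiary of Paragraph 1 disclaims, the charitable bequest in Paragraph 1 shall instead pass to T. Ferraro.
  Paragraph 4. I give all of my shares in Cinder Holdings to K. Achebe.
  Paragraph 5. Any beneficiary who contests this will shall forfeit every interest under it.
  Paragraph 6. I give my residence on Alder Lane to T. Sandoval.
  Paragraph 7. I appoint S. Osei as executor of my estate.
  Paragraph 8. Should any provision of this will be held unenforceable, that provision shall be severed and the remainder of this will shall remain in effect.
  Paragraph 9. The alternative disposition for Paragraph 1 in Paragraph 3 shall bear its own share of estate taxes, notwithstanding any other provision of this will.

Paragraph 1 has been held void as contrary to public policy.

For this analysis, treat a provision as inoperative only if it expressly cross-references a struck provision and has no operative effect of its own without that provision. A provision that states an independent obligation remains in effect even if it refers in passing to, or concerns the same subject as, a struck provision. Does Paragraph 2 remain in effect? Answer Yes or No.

Paragraph 1 is struck. Paragraph 2 merely fixes the trust for Paragraph 1; with Paragraph 1 gone it has nothing to operate on and falls away. Paragraph 3 operates only by reference to Paragraph 1, so it falls with Paragraph 1. Paragraph 9 operates only by reference to Paragraph 3, so it falls with Paragraph 3. Paragraph 8 is a severability clause and preserves every provision that can still be given independent effect. That leaves Paragraph 4, Paragraph 5, Paragraph 6, Paragraph 7, and Paragraph 8 in effect. Paragraph 2 is among the inoperative provisions, so the answer is no.

No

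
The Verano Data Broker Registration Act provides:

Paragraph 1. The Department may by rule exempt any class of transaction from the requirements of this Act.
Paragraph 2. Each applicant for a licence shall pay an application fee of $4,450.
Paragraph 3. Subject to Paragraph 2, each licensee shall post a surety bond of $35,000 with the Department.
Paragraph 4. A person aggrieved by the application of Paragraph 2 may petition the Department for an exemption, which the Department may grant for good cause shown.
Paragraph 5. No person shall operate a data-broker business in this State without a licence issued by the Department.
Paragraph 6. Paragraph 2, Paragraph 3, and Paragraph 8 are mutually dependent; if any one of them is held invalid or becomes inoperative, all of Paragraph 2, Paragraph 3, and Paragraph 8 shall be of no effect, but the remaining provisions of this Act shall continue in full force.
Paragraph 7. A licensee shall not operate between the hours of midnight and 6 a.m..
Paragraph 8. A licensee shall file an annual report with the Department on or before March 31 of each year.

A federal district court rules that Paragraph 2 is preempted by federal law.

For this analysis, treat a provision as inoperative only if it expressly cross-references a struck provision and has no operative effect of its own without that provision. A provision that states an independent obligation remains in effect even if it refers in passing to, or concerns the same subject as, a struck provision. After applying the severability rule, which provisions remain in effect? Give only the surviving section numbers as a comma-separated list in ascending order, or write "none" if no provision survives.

1, 5, 6, 7

Paragraph 2 is struck. The only function of Paragraph 4 is the exemption procedure for Paragraph 2, so it cannot stand once Paragraph 2 is removed. Paragraph 6 declares Paragraph 2, Paragraph 3, and Paragraph 8 mutually dependent; since one of them has fallen, all of them are of no effect. That brings down Paragraph 3 and Paragraph 8 as well. The remainder continues in force under Paragraph 6. That leaves Paragraph 1, Paragraph 5, Paragraph 6, and Paragraph 7 in effect.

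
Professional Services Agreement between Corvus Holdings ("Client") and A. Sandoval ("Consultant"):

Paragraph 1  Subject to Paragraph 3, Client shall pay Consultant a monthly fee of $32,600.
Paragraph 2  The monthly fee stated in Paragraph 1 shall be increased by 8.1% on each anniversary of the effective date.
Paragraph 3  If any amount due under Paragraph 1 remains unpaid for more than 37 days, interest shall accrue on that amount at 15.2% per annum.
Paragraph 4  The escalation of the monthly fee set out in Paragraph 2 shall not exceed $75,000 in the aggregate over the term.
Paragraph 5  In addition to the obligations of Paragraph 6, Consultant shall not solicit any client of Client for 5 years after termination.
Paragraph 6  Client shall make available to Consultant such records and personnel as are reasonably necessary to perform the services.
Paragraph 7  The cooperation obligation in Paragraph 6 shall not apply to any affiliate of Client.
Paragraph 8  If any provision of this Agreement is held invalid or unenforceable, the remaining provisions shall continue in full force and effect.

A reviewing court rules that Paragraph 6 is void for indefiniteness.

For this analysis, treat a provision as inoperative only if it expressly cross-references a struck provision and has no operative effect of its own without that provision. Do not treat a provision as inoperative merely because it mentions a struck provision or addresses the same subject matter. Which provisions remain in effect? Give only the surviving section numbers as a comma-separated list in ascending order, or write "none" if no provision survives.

Paragraph 6 is struck. Paragraph 7 does nothing except set the carve-out from the cooperation obligation by reference to Paragraph 6; with Paragraph 6 gone it has no independent effect and is inoperative. Paragraph 5 mentions Paragraph 6 but its own obligation stands independently of Paragraph 6, so Paragraph 5 is not affected. Under the severability clause in Paragraph 8, the remaining provisions continue in force. Paragraph 1, Paragraph 2, Paragraph 3, Paragraph 4, Paragraph 5, and Paragraph 8 remain in effect.

1, 2, 3, 4, 5, 8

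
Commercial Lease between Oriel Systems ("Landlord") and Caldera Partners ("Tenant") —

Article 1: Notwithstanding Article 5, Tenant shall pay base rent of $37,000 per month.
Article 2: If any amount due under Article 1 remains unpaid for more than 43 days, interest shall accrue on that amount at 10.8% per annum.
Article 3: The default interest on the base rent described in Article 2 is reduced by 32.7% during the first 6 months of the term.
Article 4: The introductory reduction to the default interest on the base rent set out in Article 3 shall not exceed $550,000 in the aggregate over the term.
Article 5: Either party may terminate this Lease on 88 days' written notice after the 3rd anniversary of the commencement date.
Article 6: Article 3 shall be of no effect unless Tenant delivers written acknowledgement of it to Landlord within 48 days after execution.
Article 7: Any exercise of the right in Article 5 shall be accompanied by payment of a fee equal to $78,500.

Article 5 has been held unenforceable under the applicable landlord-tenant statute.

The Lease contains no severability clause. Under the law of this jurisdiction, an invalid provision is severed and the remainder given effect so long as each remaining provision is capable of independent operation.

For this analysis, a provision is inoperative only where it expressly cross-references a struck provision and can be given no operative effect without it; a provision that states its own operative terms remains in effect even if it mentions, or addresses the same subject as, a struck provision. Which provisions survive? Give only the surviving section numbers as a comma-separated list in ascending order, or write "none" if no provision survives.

Article 5 is struck. Article 7 has no operative effect of its own apart from Article 5 and is therefore inoperative. Although Article 1 refers to Article 5, its operative terms do not depend on Article 5, so it remains in effect. With no severability clause, the stated default rule severs what cannot stand and enforces each remaining provision that can operate on its own. The provisions still in force are Article 1, Article 2, Article 3, Article 4, and Article 6.

1, 2, 3, 4, 6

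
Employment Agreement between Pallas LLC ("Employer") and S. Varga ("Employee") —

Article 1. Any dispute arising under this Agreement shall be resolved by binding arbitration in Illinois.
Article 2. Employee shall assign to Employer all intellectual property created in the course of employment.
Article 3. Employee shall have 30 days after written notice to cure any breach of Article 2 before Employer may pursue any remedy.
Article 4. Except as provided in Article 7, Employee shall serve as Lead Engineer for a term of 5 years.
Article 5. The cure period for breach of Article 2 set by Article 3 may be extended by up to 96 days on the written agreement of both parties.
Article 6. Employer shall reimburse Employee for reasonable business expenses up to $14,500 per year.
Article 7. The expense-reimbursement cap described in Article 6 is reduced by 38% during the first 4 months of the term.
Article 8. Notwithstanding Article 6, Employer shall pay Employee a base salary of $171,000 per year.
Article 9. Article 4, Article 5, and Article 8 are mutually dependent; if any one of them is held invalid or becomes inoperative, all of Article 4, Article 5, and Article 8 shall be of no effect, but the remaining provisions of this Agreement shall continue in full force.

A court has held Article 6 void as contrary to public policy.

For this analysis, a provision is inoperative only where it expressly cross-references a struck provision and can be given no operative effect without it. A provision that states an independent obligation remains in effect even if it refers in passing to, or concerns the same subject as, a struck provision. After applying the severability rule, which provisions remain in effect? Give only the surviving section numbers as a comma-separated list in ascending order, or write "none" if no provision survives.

1, 2, 3, 4, 5, 8, 9

Article 6 is struck. Article 7 operates only by reference to Article 6, so it falls with Article 6. Article 8 mentions Article 6 but its own obligation stands independently of Article 6, so Article 8 is not affected. Article 4 mentions Article 7 but its own obligation stands independently of Article 7, so Article 4 is not affected. Article 9 ties Article 4, Article 5, and Article 8 together, but none of those is affected here; the remaining provisions continue in force under Article 9. Article 1, Article 2, Article 3, Article 4, Article 5, Article 8, and Article 9 remain in effect.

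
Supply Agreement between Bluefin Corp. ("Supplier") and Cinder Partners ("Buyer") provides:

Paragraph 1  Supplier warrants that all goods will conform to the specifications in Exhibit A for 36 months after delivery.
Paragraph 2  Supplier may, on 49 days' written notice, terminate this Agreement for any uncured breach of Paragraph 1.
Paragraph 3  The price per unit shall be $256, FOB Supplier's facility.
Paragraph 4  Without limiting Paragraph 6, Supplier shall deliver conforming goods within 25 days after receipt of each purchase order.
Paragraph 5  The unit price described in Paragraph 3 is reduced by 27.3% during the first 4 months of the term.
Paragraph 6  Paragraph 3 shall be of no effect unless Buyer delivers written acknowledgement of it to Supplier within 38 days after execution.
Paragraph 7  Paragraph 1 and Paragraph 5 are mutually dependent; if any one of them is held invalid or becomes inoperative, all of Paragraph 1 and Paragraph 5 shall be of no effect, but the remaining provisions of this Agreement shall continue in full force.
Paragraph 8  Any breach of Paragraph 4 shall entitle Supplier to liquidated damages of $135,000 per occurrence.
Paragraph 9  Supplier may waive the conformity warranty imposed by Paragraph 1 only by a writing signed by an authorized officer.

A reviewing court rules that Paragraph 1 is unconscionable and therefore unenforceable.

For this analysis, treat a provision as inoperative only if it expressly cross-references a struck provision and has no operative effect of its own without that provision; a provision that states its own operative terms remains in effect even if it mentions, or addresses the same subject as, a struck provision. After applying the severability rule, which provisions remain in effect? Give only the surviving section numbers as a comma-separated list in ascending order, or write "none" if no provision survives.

3, 4, 6, 7, 8

Paragraph 1 is struck. The only function of Paragraph 2 is the termination right for breach of Paragraph 1, so it cannot stand once Paragraph 1 is removed. Paragraph 9 has no operative effect of its own apart from Paragraph 1 and is therefore inoperative. Paragraph 7 declares Paragraph 1 and Paragraph 5 mutually dependent; since one of them has fallen, all of them are of no effect. That brings down Paragraph 5 as well. The remainder continues in force under Paragraph 7. Paragraph 3, Paragraph 4, Paragraph 6, Paragraph 7, and Paragraph 8 remain in effect.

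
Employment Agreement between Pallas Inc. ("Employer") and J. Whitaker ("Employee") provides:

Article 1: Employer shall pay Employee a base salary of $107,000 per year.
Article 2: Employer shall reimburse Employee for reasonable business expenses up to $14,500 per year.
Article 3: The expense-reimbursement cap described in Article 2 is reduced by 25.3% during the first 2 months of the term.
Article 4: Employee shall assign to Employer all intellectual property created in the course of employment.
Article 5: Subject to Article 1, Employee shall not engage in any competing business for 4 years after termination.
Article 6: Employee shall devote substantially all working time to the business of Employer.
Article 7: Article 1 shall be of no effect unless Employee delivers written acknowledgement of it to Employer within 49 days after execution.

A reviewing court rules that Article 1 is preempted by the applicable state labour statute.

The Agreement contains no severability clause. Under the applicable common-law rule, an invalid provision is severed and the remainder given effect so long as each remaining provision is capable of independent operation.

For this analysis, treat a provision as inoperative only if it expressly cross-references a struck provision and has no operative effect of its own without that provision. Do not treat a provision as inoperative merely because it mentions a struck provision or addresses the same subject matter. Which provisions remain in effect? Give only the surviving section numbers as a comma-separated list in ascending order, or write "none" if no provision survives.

2, 3, 4, 5, 6

Article 1 is struck. Article 7 merely fixes the acknowledgement condition for Article 1; with Article 1 gone it has nothing to operate on and falls away. Although Article 5 refers to Article 1, its operative terms do not depend on Article 1, so it remains in effect. Under the stated default rule, only provisions that cannot operate independently fall away; the rest are enforced. The provisions still in force are Article 2, Article 3, Article 4, Article 5, and Article 6.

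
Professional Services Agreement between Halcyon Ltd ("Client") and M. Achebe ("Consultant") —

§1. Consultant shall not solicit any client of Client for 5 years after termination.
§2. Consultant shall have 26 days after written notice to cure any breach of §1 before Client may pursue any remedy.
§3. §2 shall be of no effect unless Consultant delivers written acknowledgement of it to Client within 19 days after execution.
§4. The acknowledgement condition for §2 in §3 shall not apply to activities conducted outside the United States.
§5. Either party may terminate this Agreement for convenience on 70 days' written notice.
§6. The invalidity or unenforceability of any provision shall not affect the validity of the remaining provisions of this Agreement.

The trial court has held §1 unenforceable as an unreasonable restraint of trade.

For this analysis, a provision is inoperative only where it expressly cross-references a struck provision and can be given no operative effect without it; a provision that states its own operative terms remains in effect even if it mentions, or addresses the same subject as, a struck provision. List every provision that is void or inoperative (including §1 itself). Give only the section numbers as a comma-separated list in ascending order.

§1 is struck. The only function of §2 is the cure period for breach of §1, so it cannot stand once §1 is removed. §3 operates only by reference to §2, so it falls with §2. §4 has no operative effect of its own apart from §3 and is therefore inoperative. Under the severability clause in §6, the remaining provisions continue in force. That leaves §5 and §6 in effect.

1, 2, 3, 4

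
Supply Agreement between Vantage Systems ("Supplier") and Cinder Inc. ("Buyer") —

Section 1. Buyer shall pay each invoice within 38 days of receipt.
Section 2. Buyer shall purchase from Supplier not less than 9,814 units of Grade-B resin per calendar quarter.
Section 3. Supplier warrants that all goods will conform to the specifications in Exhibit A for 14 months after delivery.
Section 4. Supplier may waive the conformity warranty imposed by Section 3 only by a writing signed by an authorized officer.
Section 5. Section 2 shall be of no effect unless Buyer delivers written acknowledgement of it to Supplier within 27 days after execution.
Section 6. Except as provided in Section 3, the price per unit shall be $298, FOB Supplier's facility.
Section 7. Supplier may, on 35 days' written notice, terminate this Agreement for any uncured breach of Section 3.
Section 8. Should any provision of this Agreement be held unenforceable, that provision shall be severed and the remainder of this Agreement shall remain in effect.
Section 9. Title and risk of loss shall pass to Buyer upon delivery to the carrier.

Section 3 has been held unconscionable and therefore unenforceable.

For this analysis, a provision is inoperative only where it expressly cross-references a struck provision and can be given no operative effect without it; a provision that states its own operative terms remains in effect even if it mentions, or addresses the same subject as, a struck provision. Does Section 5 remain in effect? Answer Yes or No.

Section 3 is struck. The only function of Section 4 is the waiver condition for Section 3, so it cannot stand once Section 3 is removed. Section 7 has no operative effect of its own apart from Section 3 and is therefore inoperative. Although Section 6 refers to Section 3, its operative terms do not depend on Section 3, so it remains in effect. Section 8 is a severability clause and preserves every provision that can still be given independent effect. The provisions still in force are Section 1, Section 2, Section 5, Section 6, Section 8, and Section 9. Section 5 is among the surviving provisions, so the answer is yes.

Yes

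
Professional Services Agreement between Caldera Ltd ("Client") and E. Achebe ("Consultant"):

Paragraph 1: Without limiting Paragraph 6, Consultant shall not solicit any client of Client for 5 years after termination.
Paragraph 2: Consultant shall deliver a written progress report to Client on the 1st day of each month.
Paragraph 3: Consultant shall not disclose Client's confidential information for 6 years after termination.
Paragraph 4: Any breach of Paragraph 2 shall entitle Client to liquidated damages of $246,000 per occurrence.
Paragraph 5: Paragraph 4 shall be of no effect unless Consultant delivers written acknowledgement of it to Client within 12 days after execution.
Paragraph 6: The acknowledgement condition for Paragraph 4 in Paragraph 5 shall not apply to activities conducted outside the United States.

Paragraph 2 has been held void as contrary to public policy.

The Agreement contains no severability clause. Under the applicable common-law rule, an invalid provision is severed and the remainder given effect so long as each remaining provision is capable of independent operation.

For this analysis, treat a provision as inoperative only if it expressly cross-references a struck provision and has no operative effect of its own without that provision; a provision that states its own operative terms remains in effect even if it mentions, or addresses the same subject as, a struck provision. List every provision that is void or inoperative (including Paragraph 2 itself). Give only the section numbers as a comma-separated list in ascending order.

2, 4, 5, 6

Paragraph 2 is struck. Paragraph 4 has no operative effect of its own apart from Paragraph 2 and is therefore inoperative. Paragraph 5 operates only by reference to Paragraph 4, so it falls with Paragraph 4. Paragraph 6 has no operative effect of its own apart from Paragraph 5 and is therefore inoperative. Paragraph 1 mentions Paragraph 6 but its own obligation stands independently of Paragraph 6, so Paragraph 1 is not affected. With no severability clause, the stated default rule severs what cannot stand and enforces each remaining provision that can operate on its own. That leaves Paragraph 1 and Paragraph 3 in effect.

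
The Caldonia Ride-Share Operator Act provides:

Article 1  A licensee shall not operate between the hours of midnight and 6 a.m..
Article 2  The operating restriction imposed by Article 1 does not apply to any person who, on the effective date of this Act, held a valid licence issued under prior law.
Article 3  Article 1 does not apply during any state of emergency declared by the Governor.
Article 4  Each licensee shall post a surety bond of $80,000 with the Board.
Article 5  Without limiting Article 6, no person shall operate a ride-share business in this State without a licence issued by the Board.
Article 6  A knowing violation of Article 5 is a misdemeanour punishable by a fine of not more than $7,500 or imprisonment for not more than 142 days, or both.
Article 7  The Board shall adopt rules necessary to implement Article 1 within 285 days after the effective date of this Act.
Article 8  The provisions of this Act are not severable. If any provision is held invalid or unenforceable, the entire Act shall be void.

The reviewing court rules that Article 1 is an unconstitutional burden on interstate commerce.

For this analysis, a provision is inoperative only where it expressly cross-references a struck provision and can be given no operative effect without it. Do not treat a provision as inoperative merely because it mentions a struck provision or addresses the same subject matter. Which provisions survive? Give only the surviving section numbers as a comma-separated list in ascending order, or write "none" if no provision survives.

none

Article 1 is struck. The only function of Article 2 is the grandfather exemption from Article 1, so it cannot stand once Article 1 is removed. Article 3 has no operative effect of its own apart from Article 1 and is therefore inoperative. The only function of Article 7 is the rulemaking mandate for Article 1, so it cannot stand once Article 1 is removed. Article 8 provides that the Act is not severable, so the invalidity of any one provision voids the entire Act. No provision of the Act survives.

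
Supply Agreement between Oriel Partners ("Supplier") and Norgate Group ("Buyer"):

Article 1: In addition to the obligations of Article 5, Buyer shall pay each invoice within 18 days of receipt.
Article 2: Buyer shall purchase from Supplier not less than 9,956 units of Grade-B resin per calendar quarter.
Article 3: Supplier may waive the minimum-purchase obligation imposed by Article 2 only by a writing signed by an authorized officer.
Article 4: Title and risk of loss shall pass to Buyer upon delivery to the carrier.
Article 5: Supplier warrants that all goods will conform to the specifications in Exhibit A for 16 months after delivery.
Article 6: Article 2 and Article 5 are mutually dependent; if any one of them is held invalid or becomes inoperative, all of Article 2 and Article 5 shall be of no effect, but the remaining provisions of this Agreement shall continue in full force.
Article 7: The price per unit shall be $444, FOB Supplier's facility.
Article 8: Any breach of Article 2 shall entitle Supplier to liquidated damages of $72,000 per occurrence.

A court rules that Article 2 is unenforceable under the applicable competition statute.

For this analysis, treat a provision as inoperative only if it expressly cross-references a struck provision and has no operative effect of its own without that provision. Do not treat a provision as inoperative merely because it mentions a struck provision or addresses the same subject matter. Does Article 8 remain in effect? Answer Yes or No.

Article 2 is struck. Article 3 merely fixes the waiver condition for Article 2; with Article 2 gone it has nothing to operate on and falls away. Article 8 operates only by reference to Article 2, so it falls with Article 2. Article 1 mentions Article 5 but its own obligation stands independently of Article 5, so Article 1 is not affected. Article 6 declares Article 2 and Article 5 mutually dependent; since one of them has fallen, all of them are of no effect. That brings down Article 5 as well. The remainder continues in force under Article 6. Article 1, Article 4, Article 6, and Article 7 remain in effect. Article 8 is among the inoperative provisions, so the answer is no.

No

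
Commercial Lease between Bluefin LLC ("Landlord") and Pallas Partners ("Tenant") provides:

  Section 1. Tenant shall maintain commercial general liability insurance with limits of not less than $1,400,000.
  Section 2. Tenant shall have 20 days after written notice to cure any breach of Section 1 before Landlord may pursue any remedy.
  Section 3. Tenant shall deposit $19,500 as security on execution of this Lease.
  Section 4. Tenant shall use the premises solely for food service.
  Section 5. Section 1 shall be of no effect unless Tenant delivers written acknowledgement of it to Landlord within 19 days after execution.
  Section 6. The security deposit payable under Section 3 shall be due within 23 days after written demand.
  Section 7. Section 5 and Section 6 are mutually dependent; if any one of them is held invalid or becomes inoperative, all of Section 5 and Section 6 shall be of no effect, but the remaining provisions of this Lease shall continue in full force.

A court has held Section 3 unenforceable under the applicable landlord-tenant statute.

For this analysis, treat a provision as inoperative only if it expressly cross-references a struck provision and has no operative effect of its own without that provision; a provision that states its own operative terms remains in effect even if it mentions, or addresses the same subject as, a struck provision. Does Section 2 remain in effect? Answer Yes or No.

Yes

Section 3 is struck. Section 6 operates only by reference to Section 3, so it falls with Section 3. Section 7 declares Section 5 and Section 6 mutually dependent; since one of them has fallen, all of them are of no effect. That brings down Section 5 as well. The remainder continues in force under Section 7. Section 1, Section 2, Section 4, and Section 7 remain in effect. Section 2 is among the surviving provisions, so the answer is yes.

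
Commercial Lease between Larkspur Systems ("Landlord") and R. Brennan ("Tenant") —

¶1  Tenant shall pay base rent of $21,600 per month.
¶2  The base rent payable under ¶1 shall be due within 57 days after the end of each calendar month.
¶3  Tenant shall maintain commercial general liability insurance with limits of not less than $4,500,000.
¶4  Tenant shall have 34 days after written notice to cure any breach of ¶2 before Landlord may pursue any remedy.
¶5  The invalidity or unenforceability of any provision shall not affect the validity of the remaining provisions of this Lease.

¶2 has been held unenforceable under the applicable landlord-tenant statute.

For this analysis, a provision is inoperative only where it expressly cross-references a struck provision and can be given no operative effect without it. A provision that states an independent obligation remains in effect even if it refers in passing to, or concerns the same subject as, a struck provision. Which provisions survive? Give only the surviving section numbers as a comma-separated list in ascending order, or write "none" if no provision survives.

¶2 is struck. ¶4 merely fixes the cure period for breach of ¶2; with ¶2 gone it has nothing to operate on and falls away. ¶5 is a severability clause and preserves every provision that can still be given independent effect. That leaves ¶1, ¶3, and ¶5 in effect.

1, 3, 5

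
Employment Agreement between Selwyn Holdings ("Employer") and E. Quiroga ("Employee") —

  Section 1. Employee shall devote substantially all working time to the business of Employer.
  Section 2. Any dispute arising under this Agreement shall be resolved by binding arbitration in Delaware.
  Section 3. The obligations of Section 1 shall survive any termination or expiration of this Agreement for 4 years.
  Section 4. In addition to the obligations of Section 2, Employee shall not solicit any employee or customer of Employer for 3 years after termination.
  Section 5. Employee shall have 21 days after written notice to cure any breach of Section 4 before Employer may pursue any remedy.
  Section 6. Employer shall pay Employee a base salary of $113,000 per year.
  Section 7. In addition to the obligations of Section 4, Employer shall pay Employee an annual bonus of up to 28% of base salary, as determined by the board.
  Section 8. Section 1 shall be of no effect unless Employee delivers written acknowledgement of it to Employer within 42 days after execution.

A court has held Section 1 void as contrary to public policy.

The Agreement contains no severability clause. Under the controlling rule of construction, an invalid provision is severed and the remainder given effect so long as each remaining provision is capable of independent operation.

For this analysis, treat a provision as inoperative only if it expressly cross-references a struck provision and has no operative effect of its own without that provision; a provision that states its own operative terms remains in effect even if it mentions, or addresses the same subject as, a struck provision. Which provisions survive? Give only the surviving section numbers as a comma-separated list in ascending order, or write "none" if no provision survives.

2, 4, 5, 6, 7

Section 1 is struck. Section 3 merely fixes the survival period for Section 1; with Section 1 gone it has nothing to operate on and falls away. Section 8 operates only by reference to Section 1, so it falls with Section 1. With no severability clause, the stated default rule severs what cannot stand and enforces each remaining provision that can operate on its own. Section 2, Section 4, Section 5, Section 6, and Section 7 remain in effect.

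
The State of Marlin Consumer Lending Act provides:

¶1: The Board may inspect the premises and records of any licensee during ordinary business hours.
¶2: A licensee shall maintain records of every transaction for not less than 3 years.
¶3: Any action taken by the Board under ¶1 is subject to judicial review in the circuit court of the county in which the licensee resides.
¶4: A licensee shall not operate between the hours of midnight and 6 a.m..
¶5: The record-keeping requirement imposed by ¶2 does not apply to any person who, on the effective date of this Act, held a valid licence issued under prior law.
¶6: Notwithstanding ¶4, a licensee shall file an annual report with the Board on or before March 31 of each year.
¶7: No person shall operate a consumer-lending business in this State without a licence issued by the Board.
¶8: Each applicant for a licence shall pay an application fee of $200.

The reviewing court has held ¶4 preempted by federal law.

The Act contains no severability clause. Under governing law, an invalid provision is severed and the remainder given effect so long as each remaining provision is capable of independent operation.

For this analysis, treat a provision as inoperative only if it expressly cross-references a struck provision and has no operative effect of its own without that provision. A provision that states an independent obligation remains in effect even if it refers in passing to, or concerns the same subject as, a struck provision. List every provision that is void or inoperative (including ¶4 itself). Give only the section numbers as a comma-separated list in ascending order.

¶4 is struck. ¶6 mentions ¶4 but its own obligation stands independently of ¶4, so ¶6 is not affected. Nothing else in the Act is defined by reference to ¶4. With no severability clause, the stated default rule severs what cannot stand and enforces each remaining provision that can operate on its own. ¶1, ¶2, ¶3, ¶5, ¶6, ¶7, and ¶8 remain in effect.

4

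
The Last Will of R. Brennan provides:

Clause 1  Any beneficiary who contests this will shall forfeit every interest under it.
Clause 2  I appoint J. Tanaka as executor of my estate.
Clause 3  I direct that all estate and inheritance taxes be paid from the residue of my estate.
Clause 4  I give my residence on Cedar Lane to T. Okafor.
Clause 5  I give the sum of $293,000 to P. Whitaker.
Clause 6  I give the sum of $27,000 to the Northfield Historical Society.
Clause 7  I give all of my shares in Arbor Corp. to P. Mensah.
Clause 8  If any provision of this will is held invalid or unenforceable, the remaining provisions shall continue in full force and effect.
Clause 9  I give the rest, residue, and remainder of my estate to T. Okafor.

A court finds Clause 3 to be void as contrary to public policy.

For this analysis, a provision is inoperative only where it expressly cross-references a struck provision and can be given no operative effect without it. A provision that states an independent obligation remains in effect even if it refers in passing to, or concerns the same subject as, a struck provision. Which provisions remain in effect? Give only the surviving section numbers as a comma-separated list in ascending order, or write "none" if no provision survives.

1, 2, 4, 5, 6, 7, 8, 9

Clause 3 is struck. No other provision's operative terms depend on Clause 3. Under the severability clause in Clause 8, the remaining provisions continue in force. Clause 1, Clause 2, Clause 4, Clause 5, Clause 6, Clause 7, Clause 8, and Clause 9 remain in effect.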